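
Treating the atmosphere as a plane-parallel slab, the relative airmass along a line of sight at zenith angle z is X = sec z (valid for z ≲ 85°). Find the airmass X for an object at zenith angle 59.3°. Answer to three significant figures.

1.96

X = sec z = 1/cos 59.3° = 1/0.5105 = 1.9587.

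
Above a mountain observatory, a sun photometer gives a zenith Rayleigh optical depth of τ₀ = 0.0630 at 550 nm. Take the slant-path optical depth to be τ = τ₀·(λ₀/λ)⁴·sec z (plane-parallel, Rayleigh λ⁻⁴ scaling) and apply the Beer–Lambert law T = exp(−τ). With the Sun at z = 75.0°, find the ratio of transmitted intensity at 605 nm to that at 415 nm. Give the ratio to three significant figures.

1.79

Airmass: sec 75.0° = 3.8637.
τ(605 nm) = 0.0630 × (550/605)⁴ × 3.8637 = 0.0630 × 0.6830 × 3.8637 = 0.1663.
τ(415 nm) = 0.0630 × (550/415)⁴ × 3.8637 = 0.0630 × 3.0850 × 3.8637 = 0.7509.
T(605)/T(415) = exp(τ_B − τ_A) = exp(0.5847) = 1.7944.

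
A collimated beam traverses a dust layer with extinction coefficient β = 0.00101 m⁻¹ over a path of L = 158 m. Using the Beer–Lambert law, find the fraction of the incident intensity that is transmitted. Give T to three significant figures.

0.853

τ = β·L = 0.00101 × 158 = 0.1596.
T = exp(−0.1596) = 0.8525.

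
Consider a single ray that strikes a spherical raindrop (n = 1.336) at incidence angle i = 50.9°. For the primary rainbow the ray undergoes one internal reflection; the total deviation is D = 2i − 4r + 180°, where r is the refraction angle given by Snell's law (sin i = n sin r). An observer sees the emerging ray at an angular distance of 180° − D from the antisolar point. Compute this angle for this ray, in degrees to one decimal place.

40.2°

sin r = sin 50.9° / 1.336 = 0.7760/1.336 = 0.5809; r = 35.51°.
D = 2·50.9° − 4·35.51° + 180° = 101.80° − 142.05° + 180° = 139.75°.
Angle from antisolar point = 180° − D = 40.25°.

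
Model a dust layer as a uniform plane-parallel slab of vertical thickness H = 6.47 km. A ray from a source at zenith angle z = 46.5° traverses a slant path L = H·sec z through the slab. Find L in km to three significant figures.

9.40 km

sec z = 1/cos 46.5° = 1.4527.
L = 6.47 × 1.4527 = 9.399 km.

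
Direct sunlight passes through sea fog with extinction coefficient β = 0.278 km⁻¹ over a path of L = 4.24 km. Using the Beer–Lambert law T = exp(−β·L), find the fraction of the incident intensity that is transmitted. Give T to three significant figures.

τ = β·L = 0.278 × 4.24 = 1.1787.
T = exp(−1.1787) = 0.3077.

0.308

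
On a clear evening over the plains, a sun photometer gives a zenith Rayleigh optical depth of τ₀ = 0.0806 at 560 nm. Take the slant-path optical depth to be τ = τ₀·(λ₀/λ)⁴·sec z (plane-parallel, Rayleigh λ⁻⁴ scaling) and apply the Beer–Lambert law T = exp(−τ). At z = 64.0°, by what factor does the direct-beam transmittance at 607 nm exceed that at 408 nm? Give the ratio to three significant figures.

Airmass: sec 64.0° = 2.2812.
τ(607 nm) = 0.0806 × (560/607)⁴ × 2.2812 = 0.0806 × 0.7244 × 2.2812 = 0.1332.
τ(408 nm) = 0.0806 × (560/408)⁴ × 2.2812 = 0.0806 × 3.5490 × 2.2812 = 0.6525.
T(607)/T(408) = exp(τ_B − τ_A) = exp(0.5193) = 1.6809.

1.68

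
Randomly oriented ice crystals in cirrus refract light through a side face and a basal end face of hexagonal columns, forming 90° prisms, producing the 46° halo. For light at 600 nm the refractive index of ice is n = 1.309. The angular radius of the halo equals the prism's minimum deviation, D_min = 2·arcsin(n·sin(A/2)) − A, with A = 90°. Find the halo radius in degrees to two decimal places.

45.52°

n·sin(A/2) = 1.309 × sin 45° = 1.309 × 0.7071 = 0.9256.
D_min = 2·arcsin(0.9256) − 90° = 2 × 67.759° − 90° = 45.519°.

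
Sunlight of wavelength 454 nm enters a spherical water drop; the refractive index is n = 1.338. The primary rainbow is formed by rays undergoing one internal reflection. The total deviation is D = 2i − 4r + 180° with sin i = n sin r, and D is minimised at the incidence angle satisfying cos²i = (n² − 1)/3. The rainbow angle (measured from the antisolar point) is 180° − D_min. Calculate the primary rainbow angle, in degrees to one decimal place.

cos²i = (1.79024 − 1)/3 = 0.26341; i = arccos(0.51324) = 59.120°.
sin r = sin 59.120°/1.338 = 0.64144; r = 39.899°.
D_min = 2·59.120° − 4·39.899° + 180° = 138.643°.
Rainbow angle = 180° − D_min = 41.357°.

41.4°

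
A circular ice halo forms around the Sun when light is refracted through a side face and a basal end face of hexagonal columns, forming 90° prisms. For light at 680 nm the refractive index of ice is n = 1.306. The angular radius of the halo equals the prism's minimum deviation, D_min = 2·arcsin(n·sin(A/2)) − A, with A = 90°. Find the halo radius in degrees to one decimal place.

44.9°

n·sin(A/2) = 1.306 × sin 45° = 1.306 × 0.7071 = 0.9235.
D_min = 2·arcsin(0.9235) − 90° = 2 × 67.440° − 90° = 44.881°.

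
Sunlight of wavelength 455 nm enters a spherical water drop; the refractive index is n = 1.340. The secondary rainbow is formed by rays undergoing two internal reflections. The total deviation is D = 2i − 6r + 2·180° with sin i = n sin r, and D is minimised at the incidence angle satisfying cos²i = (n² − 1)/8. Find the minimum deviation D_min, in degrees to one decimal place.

cos²i = (1.79560 − 1)/8 = 0.09945; i = arccos(0.31536) = 71.618°.
sin r = sin 71.618°/1.340 = 0.70819; r = 45.088°.
D_min = 2·71.618° − 6·45.088° + 360° = 232.709°.

232.7°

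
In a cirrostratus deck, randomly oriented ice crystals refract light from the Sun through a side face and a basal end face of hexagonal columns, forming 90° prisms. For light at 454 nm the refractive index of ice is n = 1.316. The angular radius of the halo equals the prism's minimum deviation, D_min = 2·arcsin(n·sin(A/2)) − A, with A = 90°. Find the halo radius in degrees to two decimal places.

n·sin(A/2) = 1.316 × sin 45° = 1.316 × 0.7071 = 0.9306.
D_min = 2·arcsin(0.9306) − 90° = 2 × 68.521° − 90° = 47.042°.

47.04°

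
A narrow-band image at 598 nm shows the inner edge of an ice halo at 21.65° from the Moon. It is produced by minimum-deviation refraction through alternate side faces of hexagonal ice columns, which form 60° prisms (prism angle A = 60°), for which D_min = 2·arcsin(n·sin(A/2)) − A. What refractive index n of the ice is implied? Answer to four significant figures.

1.308

Rearranging: n = sin((D_min + A)/2) / sin(A/2).
(D_min + A)/2 = (21.65° + 60°)/2 = 40.825°.
n = sin 40.825° / sin 30° = 0.6538 / 0.5000 = 1.3075.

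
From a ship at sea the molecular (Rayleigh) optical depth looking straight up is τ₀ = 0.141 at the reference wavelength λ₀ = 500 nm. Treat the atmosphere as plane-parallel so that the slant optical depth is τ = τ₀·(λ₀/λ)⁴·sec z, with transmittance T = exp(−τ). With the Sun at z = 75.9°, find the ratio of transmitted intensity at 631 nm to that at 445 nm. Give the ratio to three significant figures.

2.00

Airmass: sec 75.9° = 4.1048.
τ(631 nm) = 0.141 × (500/631)⁴ × 4.1048 = 0.141 × 0.3942 × 4.1048 = 0.2282.
τ(445 nm) = 0.141 × (500/445)⁴ × 4.1048 = 0.141 × 1.5938 × 4.1048 = 0.9225.
T(631)/T(445) = exp(τ_B − τ_A) = exp(0.6943) = 2.0023.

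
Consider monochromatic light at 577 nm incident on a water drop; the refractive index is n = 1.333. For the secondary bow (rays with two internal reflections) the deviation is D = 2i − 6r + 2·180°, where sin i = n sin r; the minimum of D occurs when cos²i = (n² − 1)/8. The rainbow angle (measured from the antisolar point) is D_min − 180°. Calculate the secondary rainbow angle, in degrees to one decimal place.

50.9°

cos²i = (1.77689 − 1)/8 = 0.09711; i = arccos(0.31163) = 71.843°.
sin r = sin 71.843°/1.333 = 0.71283; r = 45.466°.
D_min = 2·71.843° − 6·45.466° + 360° = 230.891°.
Rainbow angle = D_min − 180° = 50.891°.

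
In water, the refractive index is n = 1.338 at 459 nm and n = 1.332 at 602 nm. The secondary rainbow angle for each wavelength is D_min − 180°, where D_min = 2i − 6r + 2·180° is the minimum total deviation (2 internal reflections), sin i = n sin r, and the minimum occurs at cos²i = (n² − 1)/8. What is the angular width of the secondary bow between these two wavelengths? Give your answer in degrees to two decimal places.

At 459 nm (n = 1.338): cos²i = 0.09878 → i = 71.682°, r = 45.195°, D_min = 232.193°, rainbow angle = 52.193°.
At 602 nm (n = 1.332): cos²i = 0.09678 → i = 71.875°, r = 45.520°, D_min = 230.628°, rainbow angle = 50.628°.
Angular width = |52.193° − 50.628°| = 1.564°.

1.56°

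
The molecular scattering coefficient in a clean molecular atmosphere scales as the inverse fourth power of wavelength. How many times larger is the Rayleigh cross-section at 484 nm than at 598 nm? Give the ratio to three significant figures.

Rayleigh scattering ∝ λ⁻⁴, so the ratio of coefficients is the inverse fourth power of the wavelength ratio.
σ(484)/σ(598) = (598/484)⁴ = (1.2355)⁴ = 2.33.

2.33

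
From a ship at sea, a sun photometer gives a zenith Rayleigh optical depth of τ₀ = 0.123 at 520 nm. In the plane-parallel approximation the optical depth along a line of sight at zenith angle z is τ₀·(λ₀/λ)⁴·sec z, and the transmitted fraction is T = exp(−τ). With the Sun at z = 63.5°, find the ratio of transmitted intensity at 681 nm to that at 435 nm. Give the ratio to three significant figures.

Airmass: sec 63.5° = 2.2412.
τ(681 nm) = 0.123 × (520/681)⁴ × 2.2412 = 0.123 × 0.3400 × 2.2412 = 0.0937.
τ(435 nm) = 0.123 × (520/435)⁴ × 2.2412 = 0.123 × 2.0420 × 2.2412 = 0.5629.
T(681)/T(435) = exp(τ_B − τ_A) = exp(0.4692) = 1.5987.

1.60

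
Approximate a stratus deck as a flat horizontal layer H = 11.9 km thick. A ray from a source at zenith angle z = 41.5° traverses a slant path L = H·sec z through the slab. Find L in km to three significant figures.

15.9 km

sec z = 1/cos 41.5° = 1.3352.
L = 11.9 × 1.3352 = 15.889 km.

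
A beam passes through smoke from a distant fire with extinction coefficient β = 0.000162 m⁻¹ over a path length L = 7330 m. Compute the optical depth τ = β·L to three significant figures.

τ = β·L = 0.000162 × 7330 = 1.1875.

1.19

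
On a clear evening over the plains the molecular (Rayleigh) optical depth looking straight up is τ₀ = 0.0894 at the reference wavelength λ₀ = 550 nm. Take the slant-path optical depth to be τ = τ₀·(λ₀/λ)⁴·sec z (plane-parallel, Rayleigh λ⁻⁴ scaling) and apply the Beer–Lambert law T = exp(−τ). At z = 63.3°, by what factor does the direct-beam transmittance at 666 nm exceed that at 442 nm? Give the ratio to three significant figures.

1.47

Airmass: sec 63.3° = 2.2256.
τ(666 nm) = 0.0894 × (550/666)⁴ × 2.2256 = 0.0894 × 0.4651 × 2.2256 = 0.0925.
τ(442 nm) = 0.0894 × (550/442)⁴ × 2.2256 = 0.0894 × 2.3975 × 2.2256 = 0.4770.
T(666)/T(442) = exp(τ_B − τ_A) = exp(0.3845) = 1.4689.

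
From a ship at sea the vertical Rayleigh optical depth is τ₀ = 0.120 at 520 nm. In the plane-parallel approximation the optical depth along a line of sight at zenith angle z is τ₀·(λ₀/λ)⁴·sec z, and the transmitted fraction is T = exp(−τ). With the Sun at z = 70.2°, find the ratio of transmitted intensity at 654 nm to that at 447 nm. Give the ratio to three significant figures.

1.66

Airmass: sec 70.2° = 2.9521.
τ(654 nm) = 0.120 × (520/654)⁴ × 2.9521 = 0.120 × 0.3997 × 2.9521 = 0.1416.
τ(447 nm) = 0.120 × (520/447)⁴ × 2.9521 = 0.120 × 1.8314 × 2.9521 = 0.6488.
T(654)/T(447) = exp(τ_B − τ_A) = exp(0.5072) = 1.6606.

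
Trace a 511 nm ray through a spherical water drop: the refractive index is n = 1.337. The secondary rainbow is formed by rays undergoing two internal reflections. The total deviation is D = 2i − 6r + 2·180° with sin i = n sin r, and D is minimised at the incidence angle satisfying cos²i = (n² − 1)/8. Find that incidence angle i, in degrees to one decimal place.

71.7°

cos²i = (1.337² − 1)/8 = (1.78757 − 1)/8 = 0.09845.
cos i = 0.31376, so i = 71.714°.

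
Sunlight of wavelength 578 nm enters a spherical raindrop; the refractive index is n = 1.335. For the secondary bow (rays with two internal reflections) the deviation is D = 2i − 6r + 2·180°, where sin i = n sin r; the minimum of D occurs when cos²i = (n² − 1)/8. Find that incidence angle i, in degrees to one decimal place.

71.8°

cos²i = (1.335² − 1)/8 = (1.78222 − 1)/8 = 0.09778.
cos i = 0.31269, so i = 71.778°.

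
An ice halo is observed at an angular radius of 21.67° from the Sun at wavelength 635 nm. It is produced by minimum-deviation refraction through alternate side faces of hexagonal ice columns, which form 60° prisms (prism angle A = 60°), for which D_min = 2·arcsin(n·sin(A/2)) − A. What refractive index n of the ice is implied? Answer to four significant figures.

1.308

Rearranging: n = sin((D_min + A)/2) / sin(A/2).
(D_min + A)/2 = (21.67° + 60°)/2 = 40.835°.
n = sin 40.835° / sin 30° = 0.6539 / 0.5000 = 1.3078.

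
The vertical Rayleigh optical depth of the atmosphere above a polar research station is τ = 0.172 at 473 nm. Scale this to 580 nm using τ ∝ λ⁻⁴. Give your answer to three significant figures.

τ(580 nm) = τ(473 nm) × (473/580)⁴ = 0.172 × (0.8155)⁴ = 0.172 × 0.4423 = 0.0761.

0.0761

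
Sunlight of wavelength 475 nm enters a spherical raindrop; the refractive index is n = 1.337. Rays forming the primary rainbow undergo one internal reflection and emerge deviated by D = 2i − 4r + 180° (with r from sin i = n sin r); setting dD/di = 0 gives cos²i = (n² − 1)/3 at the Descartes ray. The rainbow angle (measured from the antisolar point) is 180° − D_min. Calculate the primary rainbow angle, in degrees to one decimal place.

cos²i = (1.78757 − 1)/3 = 0.26252; i = arccos(0.51237) = 59.178°.
sin r = sin 59.178°/1.337 = 0.64231; r = 39.964°.
D_min = 2·59.178° − 4·39.964° + 180° = 138.500°.
Rainbow angle = 180° − D_min = 41.500°.

41.5°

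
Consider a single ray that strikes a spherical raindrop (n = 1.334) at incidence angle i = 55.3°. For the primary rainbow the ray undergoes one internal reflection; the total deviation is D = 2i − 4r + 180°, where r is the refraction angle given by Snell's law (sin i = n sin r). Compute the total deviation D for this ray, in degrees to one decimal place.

138.4°

sin r = sin 55.3° / 1.334 = 0.8221/1.334 = 0.6163; r = 38.05°.
D = 2·55.3° − 4·38.05° + 180° = 110.60° − 152.19° + 180° = 138.41°.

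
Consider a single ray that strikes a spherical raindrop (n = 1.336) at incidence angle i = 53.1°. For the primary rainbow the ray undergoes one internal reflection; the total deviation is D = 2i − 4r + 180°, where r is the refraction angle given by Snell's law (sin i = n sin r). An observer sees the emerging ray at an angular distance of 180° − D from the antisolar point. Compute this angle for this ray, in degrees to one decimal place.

sin r = sin 53.1° / 1.336 = 0.7997/1.336 = 0.5986; r = 36.77°.
D = 2·53.1° − 4·36.77° + 180° = 106.20° − 147.07° + 180° = 139.13°.
Angle from antisolar point = 180° − D = 40.87°.

40.9°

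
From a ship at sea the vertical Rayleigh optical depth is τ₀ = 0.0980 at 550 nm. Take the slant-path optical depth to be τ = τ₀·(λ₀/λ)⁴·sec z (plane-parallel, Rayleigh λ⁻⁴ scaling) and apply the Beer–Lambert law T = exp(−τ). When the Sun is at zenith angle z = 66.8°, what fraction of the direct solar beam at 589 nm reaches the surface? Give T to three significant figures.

0.828

sec 66.8° = 2.5384.
τ = 0.0980 × (550/589)⁴ × 2.5384 = 0.0980 × 0.7603 × 2.5384 = 0.1891.
T = exp(−0.1891) = 0.8277.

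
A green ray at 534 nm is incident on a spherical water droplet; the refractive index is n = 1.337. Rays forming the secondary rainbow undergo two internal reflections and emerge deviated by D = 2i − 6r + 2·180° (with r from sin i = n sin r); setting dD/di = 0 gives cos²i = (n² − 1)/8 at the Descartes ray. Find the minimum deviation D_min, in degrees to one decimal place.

cos²i = (1.78757 − 1)/8 = 0.09845; i = arccos(0.31376) = 71.714°.
sin r = sin 71.714°/1.337 = 0.71017; r = 45.249°.
D_min = 2·71.714° − 6·45.249° + 360° = 231.934°.

231.9°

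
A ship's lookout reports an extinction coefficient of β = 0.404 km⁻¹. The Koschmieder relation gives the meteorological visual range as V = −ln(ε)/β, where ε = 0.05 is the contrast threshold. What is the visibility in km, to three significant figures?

V = −ln(0.05) / 0.404 = 2.996 / 0.404 = 7.4152 km.

7.42 km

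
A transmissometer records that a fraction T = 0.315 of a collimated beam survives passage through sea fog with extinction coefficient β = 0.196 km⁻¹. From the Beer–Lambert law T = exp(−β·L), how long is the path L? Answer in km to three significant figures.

5.89 km

Beer–Lambert: T = exp(−βL) ⇒ L = −ln(T)/β = −ln(0.315)/0.196 = 1.1552/0.196 = 5.894 km.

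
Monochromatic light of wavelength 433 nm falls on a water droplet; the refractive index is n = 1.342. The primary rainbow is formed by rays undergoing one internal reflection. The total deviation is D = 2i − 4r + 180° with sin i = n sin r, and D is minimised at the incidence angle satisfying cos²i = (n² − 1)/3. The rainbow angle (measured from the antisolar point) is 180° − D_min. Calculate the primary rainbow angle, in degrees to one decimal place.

cos²i = (1.80096 − 1)/3 = 0.26699; i = arccos(0.51671) = 58.888°.
sin r = sin 58.888°/1.342 = 0.63797; r = 39.641°.
D_min = 2·58.888° − 4·39.641° + 180° = 139.213°.
Rainbow angle = 180° − D_min = 40.787°.

40.8°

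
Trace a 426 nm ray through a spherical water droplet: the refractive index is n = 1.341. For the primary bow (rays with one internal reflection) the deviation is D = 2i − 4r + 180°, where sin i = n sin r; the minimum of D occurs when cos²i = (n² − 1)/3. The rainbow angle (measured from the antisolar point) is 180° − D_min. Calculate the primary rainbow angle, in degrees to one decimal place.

40.9°

cos²i = (1.79828 − 1)/3 = 0.26609; i = arccos(0.51584) = 58.946°.
sin r = sin 58.946°/1.341 = 0.63884; r = 39.705°.
D_min = 2·58.946° − 4·39.705° + 180° = 139.071°.
Rainbow angle = 180° − D_min = 40.929°.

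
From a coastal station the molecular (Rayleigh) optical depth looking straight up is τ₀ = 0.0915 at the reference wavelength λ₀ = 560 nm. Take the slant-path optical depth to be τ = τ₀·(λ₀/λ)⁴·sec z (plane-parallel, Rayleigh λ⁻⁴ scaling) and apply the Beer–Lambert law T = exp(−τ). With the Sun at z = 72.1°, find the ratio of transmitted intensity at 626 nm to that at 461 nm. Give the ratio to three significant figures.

1.58

Airmass: sec 72.1° = 3.2535.
τ(626 nm) = 0.0915 × (560/626)⁴ × 3.2535 = 0.0915 × 0.6404 × 3.2535 = 0.1906.
τ(461 nm) = 0.0915 × (560/461)⁴ × 3.2535 = 0.0915 × 2.1775 × 3.2535 = 0.6482.
T(626)/T(461) = exp(τ_B − τ_A) = exp(0.4576) = 1.5802.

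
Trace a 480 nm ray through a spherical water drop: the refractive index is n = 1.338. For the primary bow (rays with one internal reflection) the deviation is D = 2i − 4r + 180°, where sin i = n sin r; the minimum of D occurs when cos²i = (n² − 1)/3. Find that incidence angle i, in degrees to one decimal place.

59.1°

cos²i = (1.338² − 1)/3 = (1.79024 − 1)/3 = 0.26341.
cos i = 0.51324, so i = 59.120°.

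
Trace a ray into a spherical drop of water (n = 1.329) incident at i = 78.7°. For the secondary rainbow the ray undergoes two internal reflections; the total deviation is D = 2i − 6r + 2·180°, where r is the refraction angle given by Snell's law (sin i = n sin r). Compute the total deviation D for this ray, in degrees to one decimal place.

sin r = sin 78.7° / 1.329 = 0.9806/1.329 = 0.7379; r = 47.55°.
D = 2·78.7° − 6·47.55° + 2·180° = 157.40° − 285.30° + 360° = 232.10°.

232.1°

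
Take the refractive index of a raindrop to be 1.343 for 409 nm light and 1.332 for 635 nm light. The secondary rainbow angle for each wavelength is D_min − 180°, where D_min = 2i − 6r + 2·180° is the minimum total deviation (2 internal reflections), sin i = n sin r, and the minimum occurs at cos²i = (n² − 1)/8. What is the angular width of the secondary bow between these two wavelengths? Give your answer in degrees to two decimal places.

2.85°

At 409 nm (n = 1.343): cos²i = 0.10046 → i = 71.522°, r = 44.928°, D_min = 233.478°, rainbow angle = 53.478°.
At 635 nm (n = 1.332): cos²i = 0.09678 → i = 71.875°, r = 45.520°, D_min = 230.628°, rainbow angle = 50.628°.
Angular width = |53.478° − 50.628°| = 2.849°.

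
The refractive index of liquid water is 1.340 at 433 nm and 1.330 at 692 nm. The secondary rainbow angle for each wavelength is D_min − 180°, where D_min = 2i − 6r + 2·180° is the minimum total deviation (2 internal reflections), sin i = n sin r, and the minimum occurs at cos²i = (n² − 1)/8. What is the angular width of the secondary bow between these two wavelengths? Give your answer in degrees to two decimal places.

2.61°

At 433 nm (n = 1.340): cos²i = 0.09945 → i = 71.618°, r = 45.088°, D_min = 232.709°, rainbow angle = 52.709°.
At 692 nm (n = 1.330): cos²i = 0.09611 → i = 71.940°, r = 45.630°, D_min = 230.101°, rainbow angle = 50.101°.
Angular width = |52.709° − 50.101°| = 2.608°.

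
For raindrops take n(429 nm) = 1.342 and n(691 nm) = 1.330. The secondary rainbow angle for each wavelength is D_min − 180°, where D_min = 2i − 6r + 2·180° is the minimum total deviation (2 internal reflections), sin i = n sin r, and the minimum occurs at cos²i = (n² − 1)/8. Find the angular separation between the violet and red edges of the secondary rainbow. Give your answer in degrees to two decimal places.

At 429 nm (n = 1.342): cos²i = 0.10012 → i = 71.554°, r = 44.981°, D_min = 233.222°, rainbow angle = 53.222°.
At 691 nm (n = 1.330): cos²i = 0.09611 → i = 71.940°, r = 45.630°, D_min = 230.101°, rainbow angle = 50.101°.
Angular width = |53.222° − 50.101°| = 3.121°.

3.12°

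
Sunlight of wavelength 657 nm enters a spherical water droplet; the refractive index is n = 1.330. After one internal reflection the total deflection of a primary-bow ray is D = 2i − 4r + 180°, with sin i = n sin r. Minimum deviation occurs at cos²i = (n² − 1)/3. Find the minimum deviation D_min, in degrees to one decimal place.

cos²i = (1.76890 − 1)/3 = 0.25630; i = arccos(0.50626) = 59.585°.
sin r = sin 59.585°/1.330 = 0.64841; r = 40.422°.
D_min = 2·59.585° − 4·40.422° + 180° = 137.484°.

137.5°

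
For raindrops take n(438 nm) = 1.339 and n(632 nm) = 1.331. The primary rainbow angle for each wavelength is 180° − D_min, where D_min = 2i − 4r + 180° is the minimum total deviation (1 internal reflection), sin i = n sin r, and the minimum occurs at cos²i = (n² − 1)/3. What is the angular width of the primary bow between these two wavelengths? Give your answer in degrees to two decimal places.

At 438 nm (n = 1.339): cos²i = 0.26431 → i = 59.062°, r = 39.834°, D_min = 138.786°, rainbow angle = 41.214°.
At 632 nm (n = 1.331): cos²i = 0.25719 → i = 59.527°, r = 40.356°, D_min = 137.630°, rainbow angle = 42.370°.
Angular width = |41.214° − 42.370°| = 1.156°.

1.16°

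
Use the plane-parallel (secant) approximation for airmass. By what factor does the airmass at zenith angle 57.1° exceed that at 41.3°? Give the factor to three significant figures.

X(57.1°)/X(41.3°) = sec 57.1° / sec 41.3° = cos 41.3° / cos 57.1° = 0.7513/0.5432 = 1.3831.

1.38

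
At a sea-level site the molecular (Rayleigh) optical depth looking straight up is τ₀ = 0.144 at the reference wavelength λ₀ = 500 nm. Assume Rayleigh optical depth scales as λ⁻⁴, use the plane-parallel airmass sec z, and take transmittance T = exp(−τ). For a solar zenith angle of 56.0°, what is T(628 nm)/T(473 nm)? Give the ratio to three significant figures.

1.24

Airmass: sec 56.0° = 1.7883.
τ(628 nm) = 0.144 × (500/628)⁴ × 1.7883 = 0.144 × 0.4018 × 1.7883 = 0.1035.
τ(473 nm) = 0.144 × (500/473)⁴ × 1.7883 = 0.144 × 1.2486 × 1.7883 = 0.3215.
T(628)/T(473) = exp(τ_B − τ_A) = exp(0.2181) = 1.2437.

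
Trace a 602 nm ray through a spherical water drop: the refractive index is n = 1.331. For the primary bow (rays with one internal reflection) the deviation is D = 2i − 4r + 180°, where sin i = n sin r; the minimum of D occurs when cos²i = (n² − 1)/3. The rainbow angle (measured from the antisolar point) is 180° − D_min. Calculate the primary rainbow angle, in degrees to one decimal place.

42.4°

cos²i = (1.77156 − 1)/3 = 0.25719; i = arccos(0.50714) = 59.527°.
sin r = sin 59.527°/1.331 = 0.64753; r = 40.356°.
D_min = 2·59.527° − 4·40.356° + 180° = 137.630°.
Rainbow angle = 180° − D_min = 42.370°.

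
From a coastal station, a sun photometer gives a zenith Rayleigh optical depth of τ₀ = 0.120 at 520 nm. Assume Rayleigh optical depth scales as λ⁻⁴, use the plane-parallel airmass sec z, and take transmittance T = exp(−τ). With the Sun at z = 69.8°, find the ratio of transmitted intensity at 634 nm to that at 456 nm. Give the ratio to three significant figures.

Airmass: sec 69.8° = 2.8960.
τ(634 nm) = 0.120 × (520/634)⁴ × 2.8960 = 0.120 × 0.4525 × 2.8960 = 0.1573.
τ(456 nm) = 0.120 × (520/456)⁴ × 2.8960 = 0.120 × 1.6910 × 2.8960 = 0.5877.
T(634)/T(456) = exp(τ_B − τ_A) = exp(0.4304) = 1.5379.

1.54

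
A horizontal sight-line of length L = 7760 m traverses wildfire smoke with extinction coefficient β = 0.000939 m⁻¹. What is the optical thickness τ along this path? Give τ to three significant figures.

τ = β·L = 0.000939 × 7760 = 7.2866.

7.29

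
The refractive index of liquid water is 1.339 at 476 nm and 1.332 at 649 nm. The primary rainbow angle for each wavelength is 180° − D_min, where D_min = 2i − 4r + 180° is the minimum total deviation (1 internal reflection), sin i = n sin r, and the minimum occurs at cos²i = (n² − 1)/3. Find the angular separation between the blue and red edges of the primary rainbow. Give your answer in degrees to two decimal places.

1.01°

At 476 nm (n = 1.339): cos²i = 0.26431 → i = 59.062°, r = 39.834°, D_min = 138.786°, rainbow angle = 41.214°.
At 649 nm (n = 1.332): cos²i = 0.25807 → i = 59.469°, r = 40.290°, D_min = 137.776°, rainbow angle = 42.224°.
Angular width = |41.214° − 42.224°| = 1.010°.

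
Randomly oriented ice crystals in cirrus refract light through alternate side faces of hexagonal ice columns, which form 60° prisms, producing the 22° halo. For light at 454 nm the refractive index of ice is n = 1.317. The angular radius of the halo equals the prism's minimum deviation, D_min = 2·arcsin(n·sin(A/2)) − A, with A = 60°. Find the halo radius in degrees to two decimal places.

n·sin(A/2) = 1.317 × sin 30° = 1.317 × 0.5000 = 0.6585.
D_min = 2·arcsin(0.6585) − 60° = 2 × 41.186° − 60° = 22.371°.

22.37°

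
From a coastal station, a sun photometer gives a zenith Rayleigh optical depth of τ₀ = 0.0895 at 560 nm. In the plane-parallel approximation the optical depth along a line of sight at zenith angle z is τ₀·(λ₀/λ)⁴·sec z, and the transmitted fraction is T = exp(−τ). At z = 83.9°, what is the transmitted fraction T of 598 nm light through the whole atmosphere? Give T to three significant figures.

0.523

sec 83.9° = 9.4105.
τ = 0.0895 × (560/598)⁴ × 9.4105 = 0.0895 × 0.7690 × 9.4105 = 0.6477.
T = exp(−0.6477) = 0.5232.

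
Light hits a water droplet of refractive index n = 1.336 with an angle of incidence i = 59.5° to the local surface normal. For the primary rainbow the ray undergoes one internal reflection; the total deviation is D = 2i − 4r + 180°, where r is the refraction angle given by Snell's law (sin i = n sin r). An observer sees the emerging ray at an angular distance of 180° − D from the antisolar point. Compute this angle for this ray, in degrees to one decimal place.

sin r = sin 59.5° / 1.336 = 0.8616/1.336 = 0.6449; r = 40.16°.
D = 2·59.5° − 4·40.16° + 180° = 119.00° − 160.64° + 180° = 138.36°.
Angle from antisolar point = 180° − D = 41.64°.

41.6°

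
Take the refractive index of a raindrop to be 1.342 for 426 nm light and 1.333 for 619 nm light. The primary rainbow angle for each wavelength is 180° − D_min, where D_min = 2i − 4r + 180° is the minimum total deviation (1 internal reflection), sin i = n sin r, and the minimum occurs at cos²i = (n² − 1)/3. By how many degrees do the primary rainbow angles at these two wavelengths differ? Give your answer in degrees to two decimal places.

At 426 nm (n = 1.342): cos²i = 0.26699 → i = 58.888°, r = 39.641°, D_min = 139.213°, rainbow angle = 40.787°.
At 619 nm (n = 1.333): cos²i = 0.25896 → i = 59.410°, r = 40.225°, D_min = 137.922°, rainbow angle = 42.078°.
Angular width = |40.787° − 42.078°| = 1.291°.

1.29°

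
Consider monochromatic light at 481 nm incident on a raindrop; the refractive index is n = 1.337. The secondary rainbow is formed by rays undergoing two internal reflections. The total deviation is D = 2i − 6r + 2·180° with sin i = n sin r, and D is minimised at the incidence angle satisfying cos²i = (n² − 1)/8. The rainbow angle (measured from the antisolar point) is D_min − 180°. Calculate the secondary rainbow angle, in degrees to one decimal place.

51.9°

cos²i = (1.78757 − 1)/8 = 0.09845; i = arccos(0.31376) = 71.714°.
sin r = sin 71.714°/1.337 = 0.71017; r = 45.249°.
D_min = 2·71.714° − 6·45.249° + 360° = 231.934°.
Rainbow angle = D_min − 180° = 51.934°.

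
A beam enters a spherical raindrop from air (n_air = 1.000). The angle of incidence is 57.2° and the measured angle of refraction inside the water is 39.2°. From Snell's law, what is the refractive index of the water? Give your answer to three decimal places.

n = sin θ_i / sin θ_r = sin 57.2° / sin 39.2° = 0.8406 / 0.6320 = 1.3299.

1.330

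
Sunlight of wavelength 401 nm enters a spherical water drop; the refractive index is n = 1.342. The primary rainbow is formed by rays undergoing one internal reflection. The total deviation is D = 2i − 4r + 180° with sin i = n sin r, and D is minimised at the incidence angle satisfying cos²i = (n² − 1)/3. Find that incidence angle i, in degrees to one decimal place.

cos²i = (1.342² − 1)/3 = (1.80096 − 1)/3 = 0.26699.
cos i = 0.51671, so i = 58.888°.

58.9°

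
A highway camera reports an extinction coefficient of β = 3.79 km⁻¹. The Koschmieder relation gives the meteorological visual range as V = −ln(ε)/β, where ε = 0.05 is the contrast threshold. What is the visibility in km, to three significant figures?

V = −ln(0.05) / 3.79 = 2.996 / 3.79 = 0.7904 km.

0.790 km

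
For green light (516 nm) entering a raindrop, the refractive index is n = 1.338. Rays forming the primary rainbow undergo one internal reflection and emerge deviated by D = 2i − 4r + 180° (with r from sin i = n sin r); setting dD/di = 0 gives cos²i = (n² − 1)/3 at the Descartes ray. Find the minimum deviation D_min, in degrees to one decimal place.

cos²i = (1.79024 − 1)/3 = 0.26341; i = arccos(0.51324) = 59.120°.
sin r = sin 59.120°/1.338 = 0.64144; r = 39.899°.
D_min = 2·59.120° − 4·39.899° + 180° = 138.643°.

138.6°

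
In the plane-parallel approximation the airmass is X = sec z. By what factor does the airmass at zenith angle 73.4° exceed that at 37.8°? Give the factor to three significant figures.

X(73.4°)/X(37.8°) = sec 73.4° / sec 37.8° = cos 37.8° / cos 73.4° = 0.7902/0.2857 = 2.7658.

2.77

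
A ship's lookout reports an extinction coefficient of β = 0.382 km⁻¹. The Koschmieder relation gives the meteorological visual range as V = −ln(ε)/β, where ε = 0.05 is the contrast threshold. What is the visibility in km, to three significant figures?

V = −ln(0.05) / 0.382 = 2.996 / 0.382 = 7.8422 km.

7.84 km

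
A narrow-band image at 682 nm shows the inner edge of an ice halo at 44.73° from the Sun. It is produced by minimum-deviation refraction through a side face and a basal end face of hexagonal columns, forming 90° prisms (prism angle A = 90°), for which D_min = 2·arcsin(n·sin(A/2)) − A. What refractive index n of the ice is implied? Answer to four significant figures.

Rearranging: n = sin((D_min + A)/2) / sin(A/2).
(D_min + A)/2 = (44.73° + 90°)/2 = 67.365°.
n = sin 67.365° / sin 45° = 0.9230 / 0.7071 = 1.3053.

1.305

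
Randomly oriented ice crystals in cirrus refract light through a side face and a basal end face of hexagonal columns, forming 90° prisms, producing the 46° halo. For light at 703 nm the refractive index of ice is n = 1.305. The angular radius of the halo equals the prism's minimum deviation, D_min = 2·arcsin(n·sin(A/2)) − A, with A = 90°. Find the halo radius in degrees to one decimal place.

n·sin(A/2) = 1.305 × sin 45° = 1.305 × 0.7071 = 0.9228.
D_min = 2·arcsin(0.9228) − 90° = 2 × 67.335° − 90° = 44.670°.

44.7°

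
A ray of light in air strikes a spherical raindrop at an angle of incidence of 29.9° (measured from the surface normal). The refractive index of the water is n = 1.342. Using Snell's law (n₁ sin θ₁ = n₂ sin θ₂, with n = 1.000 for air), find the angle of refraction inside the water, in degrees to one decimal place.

Snell: sin θ_r = sin θ_i / n = sin 29.9° / 1.342 = 0.4985 / 1.342 = 0.3715.
θ_r = arcsin(0.3715) = 21.81°.

21.8°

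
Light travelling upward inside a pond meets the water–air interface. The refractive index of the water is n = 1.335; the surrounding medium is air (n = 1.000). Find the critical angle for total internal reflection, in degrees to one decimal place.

sin θ_c = n_air / n = 1.000 / 1.335 = 0.7491.
θ_c = arcsin(0.7491) = 48.51°.

48.5°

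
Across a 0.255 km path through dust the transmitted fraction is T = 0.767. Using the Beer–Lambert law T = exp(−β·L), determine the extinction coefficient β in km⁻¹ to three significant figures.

1.04 km⁻¹

Beer–Lambert: T = exp(−βL) ⇒ β = −ln(T)/L = −ln(0.767)/0.255 = 0.2653/0.255 = 1.04 km⁻¹.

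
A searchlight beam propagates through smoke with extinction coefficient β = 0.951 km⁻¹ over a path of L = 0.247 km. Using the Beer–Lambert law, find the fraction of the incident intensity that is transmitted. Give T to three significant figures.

0.791

τ = β·L = 0.951 × 0.247 = 0.2349.
T = exp(−0.2349) = 0.7907.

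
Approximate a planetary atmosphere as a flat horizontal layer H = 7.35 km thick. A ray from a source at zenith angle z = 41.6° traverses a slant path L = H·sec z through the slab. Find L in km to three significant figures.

9.83 km

sec z = 1/cos 41.6° = 1.3373.
L = 7.35 × 1.3373 = 9.829 km.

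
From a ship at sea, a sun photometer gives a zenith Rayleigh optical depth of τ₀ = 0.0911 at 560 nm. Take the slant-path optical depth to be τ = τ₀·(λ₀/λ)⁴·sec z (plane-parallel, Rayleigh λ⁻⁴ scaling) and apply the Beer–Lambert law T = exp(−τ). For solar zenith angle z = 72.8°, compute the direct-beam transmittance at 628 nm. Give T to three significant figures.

0.823

sec 72.8° = 3.3817.
τ = 0.0911 × (560/628)⁴ × 3.3817 = 0.0911 × 0.6323 × 3.3817 = 0.1948.
T = exp(−0.1948) = 0.8230.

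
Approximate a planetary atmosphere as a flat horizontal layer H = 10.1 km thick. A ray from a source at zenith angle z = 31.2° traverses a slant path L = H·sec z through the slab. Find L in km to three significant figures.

sec z = 1/cos 31.2° = 1.1691.
L = 10.1 × 1.1691 = 11.808 km.

11.8 km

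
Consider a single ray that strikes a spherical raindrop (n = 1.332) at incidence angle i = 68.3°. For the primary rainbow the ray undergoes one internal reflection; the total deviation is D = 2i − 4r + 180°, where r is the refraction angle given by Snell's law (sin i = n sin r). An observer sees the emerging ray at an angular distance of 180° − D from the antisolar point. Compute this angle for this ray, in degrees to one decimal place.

sin r = sin 68.3° / 1.332 = 0.9291/1.332 = 0.6975; r = 44.23°.
D = 2·68.3° − 4·44.23° + 180° = 136.60° − 176.92° + 180° = 139.68°.
Angle from antisolar point = 180° − D = 40.32°.

40.3°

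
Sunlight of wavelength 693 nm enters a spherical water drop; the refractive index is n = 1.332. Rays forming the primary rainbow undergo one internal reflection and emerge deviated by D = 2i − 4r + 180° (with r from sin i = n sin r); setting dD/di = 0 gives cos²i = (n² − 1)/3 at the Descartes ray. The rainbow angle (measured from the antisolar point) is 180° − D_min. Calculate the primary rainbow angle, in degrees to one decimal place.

cos²i = (1.77422 − 1)/3 = 0.25807; i = arccos(0.50801) = 59.469°.
sin r = sin 59.469°/1.332 = 0.64666; r = 40.290°.
D_min = 2·59.469° − 4·40.290° + 180° = 137.776°.
Rainbow angle = 180° − D_min = 42.224°.

42.2°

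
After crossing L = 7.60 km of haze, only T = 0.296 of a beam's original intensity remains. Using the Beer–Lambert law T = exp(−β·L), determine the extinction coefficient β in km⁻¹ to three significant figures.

0.160 km⁻¹

Beer–Lambert: T = exp(−βL) ⇒ β = −ln(T)/L = −ln(0.296)/7.60 = 1.2174/7.60 = 0.1602 km⁻¹.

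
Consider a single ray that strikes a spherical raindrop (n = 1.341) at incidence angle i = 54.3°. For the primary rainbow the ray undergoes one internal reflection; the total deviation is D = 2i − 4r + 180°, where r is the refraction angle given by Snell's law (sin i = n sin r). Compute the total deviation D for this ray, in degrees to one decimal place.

139.5°

sin r = sin 54.3° / 1.341 = 0.8121/1.341 = 0.6056; r = 37.27°.
D = 2·54.3° − 4·37.27° + 180° = 108.60° − 149.08° + 180° = 139.52°.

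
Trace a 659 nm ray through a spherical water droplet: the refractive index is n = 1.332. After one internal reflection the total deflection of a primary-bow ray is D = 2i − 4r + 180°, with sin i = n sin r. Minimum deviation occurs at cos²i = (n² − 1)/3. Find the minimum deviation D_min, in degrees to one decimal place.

cos²i = (1.77422 − 1)/3 = 0.25807; i = arccos(0.50801) = 59.469°.
sin r = sin 59.469°/1.332 = 0.64666; r = 40.290°.
D_min = 2·59.469° − 4·40.290° + 180° = 137.776°.

137.8°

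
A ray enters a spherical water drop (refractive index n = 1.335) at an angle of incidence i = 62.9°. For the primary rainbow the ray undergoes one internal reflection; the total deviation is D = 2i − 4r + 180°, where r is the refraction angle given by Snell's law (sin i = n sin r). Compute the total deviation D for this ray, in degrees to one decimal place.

138.5°

sin r = sin 62.9° / 1.335 = 0.8902/1.335 = 0.6668; r = 41.82°.
D = 2·62.9° − 4·41.82° + 180° = 125.80° − 167.29° + 180° = 138.51°.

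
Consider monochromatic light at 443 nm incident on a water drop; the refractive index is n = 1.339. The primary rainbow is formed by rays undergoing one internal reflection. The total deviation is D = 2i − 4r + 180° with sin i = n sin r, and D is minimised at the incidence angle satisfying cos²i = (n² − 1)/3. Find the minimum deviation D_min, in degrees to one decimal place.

138.8°

cos²i = (1.79292 − 1)/3 = 0.26431; i = arccos(0.51411) = 59.062°.
sin r = sin 59.062°/1.339 = 0.64057; r = 39.834°.
D_min = 2·59.062° − 4·39.834° + 180° = 138.786°.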